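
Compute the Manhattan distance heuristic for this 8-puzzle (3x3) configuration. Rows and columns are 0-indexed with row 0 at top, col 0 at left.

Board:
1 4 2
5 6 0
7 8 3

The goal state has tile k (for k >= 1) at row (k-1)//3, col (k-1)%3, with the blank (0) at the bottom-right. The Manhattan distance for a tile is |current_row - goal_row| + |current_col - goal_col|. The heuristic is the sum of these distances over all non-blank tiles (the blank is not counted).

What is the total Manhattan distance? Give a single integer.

Answer: 7

Derivation:
Tile 1: at (0,0), goal (0,0), distance |0-0|+|0-0| = 0
Tile 4: at (0,1), goal (1,0), distance |0-1|+|1-0| = 2
Tile 2: at (0,2), goal (0,1), distance |0-0|+|2-1| = 1
Tile 5: at (1,0), goal (1,1), distance |1-1|+|0-1| = 1
Tile 6: at (1,1), goal (1,2), distance |1-1|+|1-2| = 1
Tile 7: at (2,0), goal (2,0), distance |2-2|+|0-0| = 0
Tile 8: at (2,1), goal (2,1), distance |2-2|+|1-1| = 0
Tile 3: at (2,2), goal (0,2), distance |2-0|+|2-2| = 2
Sum: 0 + 2 + 1 + 1 + 1 + 0 + 0 + 2 = 7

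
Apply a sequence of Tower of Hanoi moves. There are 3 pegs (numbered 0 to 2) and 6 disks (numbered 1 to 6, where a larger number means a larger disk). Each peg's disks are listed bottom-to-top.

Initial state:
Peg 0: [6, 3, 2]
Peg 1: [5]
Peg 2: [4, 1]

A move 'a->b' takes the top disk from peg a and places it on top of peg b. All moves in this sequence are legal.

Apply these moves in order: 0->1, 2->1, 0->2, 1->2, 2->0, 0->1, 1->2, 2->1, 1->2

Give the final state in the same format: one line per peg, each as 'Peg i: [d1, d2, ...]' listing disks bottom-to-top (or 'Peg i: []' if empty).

After move 1 (0->1):
Peg 0: [6, 3]
Peg 1: [5, 2]
Peg 2: [4, 1]

After move 2 (2->1):
Peg 0: [6, 3]
Peg 1: [5, 2, 1]
Peg 2: [4]

After move 3 (0->2):
Peg 0: [6]
Peg 1: [5, 2, 1]
Peg 2: [4, 3]

After move 4 (1->2):
Peg 0: [6]
Peg 1: [5, 2]
Peg 2: [4, 3, 1]

After move 5 (2->0):
Peg 0: [6, 1]
Peg 1: [5, 2]
Peg 2: [4, 3]

After move 6 (0->1):
Peg 0: [6]
Peg 1: [5, 2, 1]
Peg 2: [4, 3]

After move 7 (1->2):
Peg 0: [6]
Peg 1: [5, 2]
Peg 2: [4, 3, 1]

After move 8 (2->1):
Peg 0: [6]
Peg 1: [5, 2, 1]
Peg 2: [4, 3]

After move 9 (1->2):
Peg 0: [6]
Peg 1: [5, 2]
Peg 2: [4, 3, 1]

Answer: Peg 0: [6]
Peg 1: [5, 2]
Peg 2: [4, 3, 1]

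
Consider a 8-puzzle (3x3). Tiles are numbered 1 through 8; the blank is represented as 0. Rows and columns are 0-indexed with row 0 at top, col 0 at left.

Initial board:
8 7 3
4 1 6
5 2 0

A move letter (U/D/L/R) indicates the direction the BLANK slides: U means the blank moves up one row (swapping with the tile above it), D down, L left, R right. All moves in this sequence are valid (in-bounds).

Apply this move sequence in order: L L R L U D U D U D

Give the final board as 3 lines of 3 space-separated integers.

After move 1 (L):
8 7 3
4 1 6
5 0 2

After move 2 (L):
8 7 3
4 1 6
0 5 2

After move 3 (R):
8 7 3
4 1 6
5 0 2

After move 4 (L):
8 7 3
4 1 6
0 5 2

After move 5 (U):
8 7 3
0 1 6
4 5 2

After move 6 (D):
8 7 3
4 1 6
0 5 2

After move 7 (U):
8 7 3
0 1 6
4 5 2

After move 8 (D):
8 7 3
4 1 6
0 5 2

After move 9 (U):
8 7 3
0 1 6
4 5 2

After move 10 (D):
8 7 3
4 1 6
0 5 2

Answer: 8 7 3
4 1 6
0 5 2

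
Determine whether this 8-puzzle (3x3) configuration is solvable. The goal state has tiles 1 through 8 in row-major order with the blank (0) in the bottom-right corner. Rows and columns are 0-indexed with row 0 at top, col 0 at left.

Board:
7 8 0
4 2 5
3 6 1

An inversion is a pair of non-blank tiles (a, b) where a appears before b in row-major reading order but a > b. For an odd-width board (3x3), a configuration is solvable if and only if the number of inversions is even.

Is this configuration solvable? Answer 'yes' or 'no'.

Inversions (pairs i<j in row-major order where tile[i] > tile[j] > 0): 20
20 is even, so the puzzle is solvable.

Answer: yes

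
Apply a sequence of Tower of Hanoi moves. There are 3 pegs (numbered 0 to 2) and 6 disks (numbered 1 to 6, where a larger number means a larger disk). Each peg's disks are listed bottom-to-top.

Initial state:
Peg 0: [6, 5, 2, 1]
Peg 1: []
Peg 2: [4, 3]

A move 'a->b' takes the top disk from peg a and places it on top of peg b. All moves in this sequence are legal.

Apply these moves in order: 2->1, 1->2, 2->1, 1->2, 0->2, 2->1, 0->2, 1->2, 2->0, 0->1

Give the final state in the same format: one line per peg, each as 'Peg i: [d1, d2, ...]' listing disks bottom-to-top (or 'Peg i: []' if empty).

Answer: Peg 0: [6, 5]
Peg 1: [1]
Peg 2: [4, 3, 2]

Derivation:
After move 1 (2->1):
Peg 0: [6, 5, 2, 1]
Peg 1: [3]
Peg 2: [4]

After move 2 (1->2):
Peg 0: [6, 5, 2, 1]
Peg 1: []
Peg 2: [4, 3]

After move 3 (2->1):
Peg 0: [6, 5, 2, 1]
Peg 1: [3]
Peg 2: [4]

After move 4 (1->2):
Peg 0: [6, 5, 2, 1]
Peg 1: []
Peg 2: [4, 3]

After move 5 (0->2):
Peg 0: [6, 5, 2]
Peg 1: []
Peg 2: [4, 3, 1]

After move 6 (2->1):
Peg 0: [6, 5, 2]
Peg 1: [1]
Peg 2: [4, 3]

After move 7 (0->2):
Peg 0: [6, 5]
Peg 1: [1]
Peg 2: [4, 3, 2]

After move 8 (1->2):
Peg 0: [6, 5]
Peg 1: []
Peg 2: [4, 3, 2, 1]

After move 9 (2->0):
Peg 0: [6, 5, 1]
Peg 1: []
Peg 2: [4, 3, 2]

After move 10 (0->1):
Peg 0: [6, 5]
Peg 1: [1]
Peg 2: [4, 3, 2]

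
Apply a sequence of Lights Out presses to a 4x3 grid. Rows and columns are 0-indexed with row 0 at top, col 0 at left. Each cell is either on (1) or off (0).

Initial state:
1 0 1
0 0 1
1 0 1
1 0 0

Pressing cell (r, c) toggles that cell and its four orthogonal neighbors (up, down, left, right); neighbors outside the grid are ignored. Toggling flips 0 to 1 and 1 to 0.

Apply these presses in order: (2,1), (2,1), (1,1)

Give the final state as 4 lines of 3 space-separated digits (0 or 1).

Answer: 1 1 1
1 1 0
1 1 1
1 0 0

Derivation:
After press 1 at (2,1):
1 0 1
0 1 1
0 1 0
1 1 0

After press 2 at (2,1):
1 0 1
0 0 1
1 0 1
1 0 0

After press 3 at (1,1):
1 1 1
1 1 0
1 1 1
1 0 0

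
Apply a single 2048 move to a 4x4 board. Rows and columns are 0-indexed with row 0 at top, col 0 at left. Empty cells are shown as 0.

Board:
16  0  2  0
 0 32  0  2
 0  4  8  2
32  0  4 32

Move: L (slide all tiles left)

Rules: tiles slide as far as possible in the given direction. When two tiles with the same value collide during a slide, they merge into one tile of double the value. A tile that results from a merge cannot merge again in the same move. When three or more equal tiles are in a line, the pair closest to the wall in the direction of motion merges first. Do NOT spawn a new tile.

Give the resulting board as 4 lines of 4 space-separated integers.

Answer: 16  2  0  0
32  2  0  0
 4  8  2  0
32  4 32  0

Derivation:
Slide left:
row 0: [16, 0, 2, 0] -> [16, 2, 0, 0]
row 1: [0, 32, 0, 2] -> [32, 2, 0, 0]
row 2: [0, 4, 8, 2] -> [4, 8, 2, 0]
row 3: [32, 0, 4, 32] -> [32, 4, 32, 0]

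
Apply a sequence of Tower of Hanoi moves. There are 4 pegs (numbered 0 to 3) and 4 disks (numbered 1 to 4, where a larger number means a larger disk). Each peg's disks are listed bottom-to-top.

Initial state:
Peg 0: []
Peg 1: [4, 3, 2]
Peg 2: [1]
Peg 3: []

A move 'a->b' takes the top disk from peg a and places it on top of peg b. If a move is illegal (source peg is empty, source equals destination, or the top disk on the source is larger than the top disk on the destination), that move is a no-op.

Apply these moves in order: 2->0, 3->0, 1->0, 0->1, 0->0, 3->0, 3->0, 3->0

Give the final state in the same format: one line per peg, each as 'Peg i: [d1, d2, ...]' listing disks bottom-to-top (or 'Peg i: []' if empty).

Answer: Peg 0: []
Peg 1: [4, 3, 2, 1]
Peg 2: []
Peg 3: []

Derivation:
After move 1 (2->0):
Peg 0: [1]
Peg 1: [4, 3, 2]
Peg 2: []
Peg 3: []

After move 2 (3->0):
Peg 0: [1]
Peg 1: [4, 3, 2]
Peg 2: []
Peg 3: []

After move 3 (1->0):
Peg 0: [1]
Peg 1: [4, 3, 2]
Peg 2: []
Peg 3: []

After move 4 (0->1):
Peg 0: []
Peg 1: [4, 3, 2, 1]
Peg 2: []
Peg 3: []

After move 5 (0->0):
Peg 0: []
Peg 1: [4, 3, 2, 1]
Peg 2: []
Peg 3: []

After move 6 (3->0):
Peg 0: []
Peg 1: [4, 3, 2, 1]
Peg 2: []
Peg 3: []

After move 7 (3->0):
Peg 0: []
Peg 1: [4, 3, 2, 1]
Peg 2: []
Peg 3: []

After move 8 (3->0):
Peg 0: []
Peg 1: [4, 3, 2, 1]
Peg 2: []
Peg 3: []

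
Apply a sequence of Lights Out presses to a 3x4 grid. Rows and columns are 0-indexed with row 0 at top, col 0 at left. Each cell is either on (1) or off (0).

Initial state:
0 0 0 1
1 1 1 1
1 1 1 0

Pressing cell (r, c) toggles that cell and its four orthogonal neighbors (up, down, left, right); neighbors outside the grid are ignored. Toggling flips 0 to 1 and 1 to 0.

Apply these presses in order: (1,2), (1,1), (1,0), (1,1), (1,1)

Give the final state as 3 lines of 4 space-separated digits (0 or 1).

Answer: 1 1 1 1
1 0 1 0
0 0 0 0

Derivation:
After press 1 at (1,2):
0 0 1 1
1 0 0 0
1 1 0 0

After press 2 at (1,1):
0 1 1 1
0 1 1 0
1 0 0 0

After press 3 at (1,0):
1 1 1 1
1 0 1 0
0 0 0 0

After press 4 at (1,1):
1 0 1 1
0 1 0 0
0 1 0 0

After press 5 at (1,1):
1 1 1 1
1 0 1 0
0 0 0 0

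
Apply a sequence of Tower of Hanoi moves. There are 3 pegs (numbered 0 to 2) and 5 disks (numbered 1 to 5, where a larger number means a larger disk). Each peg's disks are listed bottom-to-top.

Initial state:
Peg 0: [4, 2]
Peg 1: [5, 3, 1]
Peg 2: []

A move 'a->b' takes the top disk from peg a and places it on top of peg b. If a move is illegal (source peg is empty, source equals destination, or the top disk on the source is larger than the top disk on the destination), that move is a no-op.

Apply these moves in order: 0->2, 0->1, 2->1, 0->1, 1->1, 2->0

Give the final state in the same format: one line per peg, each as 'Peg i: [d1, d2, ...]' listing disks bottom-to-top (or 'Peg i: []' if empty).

After move 1 (0->2):
Peg 0: [4]
Peg 1: [5, 3, 1]
Peg 2: [2]

After move 2 (0->1):
Peg 0: [4]
Peg 1: [5, 3, 1]
Peg 2: [2]

After move 3 (2->1):
Peg 0: [4]
Peg 1: [5, 3, 1]
Peg 2: [2]

After move 4 (0->1):
Peg 0: [4]
Peg 1: [5, 3, 1]
Peg 2: [2]

After move 5 (1->1):
Peg 0: [4]
Peg 1: [5, 3, 1]
Peg 2: [2]

After move 6 (2->0):
Peg 0: [4, 2]
Peg 1: [5, 3, 1]
Peg 2: []

Answer: Peg 0: [4, 2]
Peg 1: [5, 3, 1]
Peg 2: []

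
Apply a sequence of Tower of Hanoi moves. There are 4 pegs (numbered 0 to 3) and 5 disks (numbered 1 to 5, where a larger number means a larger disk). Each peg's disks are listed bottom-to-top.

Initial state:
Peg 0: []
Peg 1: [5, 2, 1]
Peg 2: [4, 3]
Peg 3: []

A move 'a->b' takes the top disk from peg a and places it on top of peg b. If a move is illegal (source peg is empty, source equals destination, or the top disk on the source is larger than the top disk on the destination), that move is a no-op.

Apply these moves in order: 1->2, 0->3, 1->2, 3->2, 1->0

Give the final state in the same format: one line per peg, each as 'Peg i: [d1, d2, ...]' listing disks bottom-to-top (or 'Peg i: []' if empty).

After move 1 (1->2):
Peg 0: []
Peg 1: [5, 2]
Peg 2: [4, 3, 1]
Peg 3: []

After move 2 (0->3):
Peg 0: []
Peg 1: [5, 2]
Peg 2: [4, 3, 1]
Peg 3: []

After move 3 (1->2):
Peg 0: []
Peg 1: [5, 2]
Peg 2: [4, 3, 1]
Peg 3: []

After move 4 (3->2):
Peg 0: []
Peg 1: [5, 2]
Peg 2: [4, 3, 1]
Peg 3: []

After move 5 (1->0):
Peg 0: [2]
Peg 1: [5]
Peg 2: [4, 3, 1]
Peg 3: []

Answer: Peg 0: [2]
Peg 1: [5]
Peg 2: [4, 3, 1]
Peg 3: []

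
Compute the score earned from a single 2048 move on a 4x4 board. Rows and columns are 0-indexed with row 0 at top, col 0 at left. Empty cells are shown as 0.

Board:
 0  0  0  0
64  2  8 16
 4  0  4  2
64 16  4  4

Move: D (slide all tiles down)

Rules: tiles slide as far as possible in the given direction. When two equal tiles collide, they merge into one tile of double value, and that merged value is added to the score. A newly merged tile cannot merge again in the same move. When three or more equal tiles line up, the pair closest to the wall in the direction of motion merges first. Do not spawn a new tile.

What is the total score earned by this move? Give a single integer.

Answer: 8

Derivation:
Slide down:
col 0: [0, 64, 4, 64] -> [0, 64, 4, 64]  score +0 (running 0)
col 1: [0, 2, 0, 16] -> [0, 0, 2, 16]  score +0 (running 0)
col 2: [0, 8, 4, 4] -> [0, 0, 8, 8]  score +8 (running 8)
col 3: [0, 16, 2, 4] -> [0, 16, 2, 4]  score +0 (running 8)
Board after move:
 0  0  0  0
64  0  0 16
 4  2  8  2
64 16  8  4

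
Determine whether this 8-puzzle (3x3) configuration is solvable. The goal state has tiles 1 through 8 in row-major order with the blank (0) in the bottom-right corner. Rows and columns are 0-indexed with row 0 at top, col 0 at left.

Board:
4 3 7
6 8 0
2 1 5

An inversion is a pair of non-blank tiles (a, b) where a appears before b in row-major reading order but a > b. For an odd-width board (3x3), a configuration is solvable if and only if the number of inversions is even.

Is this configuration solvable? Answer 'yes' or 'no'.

Inversions (pairs i<j in row-major order where tile[i] > tile[j] > 0): 16
16 is even, so the puzzle is solvable.

Answer: yes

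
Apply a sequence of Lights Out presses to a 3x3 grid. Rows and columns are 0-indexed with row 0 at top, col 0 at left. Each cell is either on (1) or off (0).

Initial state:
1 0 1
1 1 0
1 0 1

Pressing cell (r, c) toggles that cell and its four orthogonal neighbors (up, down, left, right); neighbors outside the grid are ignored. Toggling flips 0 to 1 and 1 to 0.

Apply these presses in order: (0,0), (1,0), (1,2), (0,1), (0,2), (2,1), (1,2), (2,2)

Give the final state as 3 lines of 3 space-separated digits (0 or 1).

After press 1 at (0,0):
0 1 1
0 1 0
1 0 1

After press 2 at (1,0):
1 1 1
1 0 0
0 0 1

After press 3 at (1,2):
1 1 0
1 1 1
0 0 0

After press 4 at (0,1):
0 0 1
1 0 1
0 0 0

After press 5 at (0,2):
0 1 0
1 0 0
0 0 0

After press 6 at (2,1):
0 1 0
1 1 0
1 1 1

After press 7 at (1,2):
0 1 1
1 0 1
1 1 0

After press 8 at (2,2):
0 1 1
1 0 0
1 0 1

Answer: 0 1 1
1 0 0
1 0 1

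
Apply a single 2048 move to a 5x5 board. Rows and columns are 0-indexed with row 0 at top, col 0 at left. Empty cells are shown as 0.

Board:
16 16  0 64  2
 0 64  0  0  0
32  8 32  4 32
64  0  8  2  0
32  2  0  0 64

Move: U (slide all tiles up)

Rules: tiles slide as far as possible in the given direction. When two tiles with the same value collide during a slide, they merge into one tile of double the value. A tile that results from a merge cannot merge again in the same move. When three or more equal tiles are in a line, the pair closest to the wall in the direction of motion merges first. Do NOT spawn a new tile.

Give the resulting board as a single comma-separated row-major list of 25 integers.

Answer: 16, 16, 32, 64, 2, 32, 64, 8, 4, 32, 64, 8, 0, 2, 64, 32, 2, 0, 0, 0, 0, 0, 0, 0, 0

Derivation:
Slide up:
col 0: [16, 0, 32, 64, 32] -> [16, 32, 64, 32, 0]
col 1: [16, 64, 8, 0, 2] -> [16, 64, 8, 2, 0]
col 2: [0, 0, 32, 8, 0] -> [32, 8, 0, 0, 0]
col 3: [64, 0, 4, 2, 0] -> [64, 4, 2, 0, 0]
col 4: [2, 0, 32, 0, 64] -> [2, 32, 64, 0, 0]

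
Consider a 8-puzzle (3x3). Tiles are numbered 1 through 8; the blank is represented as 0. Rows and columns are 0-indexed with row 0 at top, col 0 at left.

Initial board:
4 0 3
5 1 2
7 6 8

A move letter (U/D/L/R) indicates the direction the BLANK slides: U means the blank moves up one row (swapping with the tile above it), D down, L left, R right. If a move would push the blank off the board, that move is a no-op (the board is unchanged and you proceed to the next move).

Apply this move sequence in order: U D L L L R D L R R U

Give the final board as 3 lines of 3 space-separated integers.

Answer: 4 1 3
5 6 0
7 8 2

Derivation:
After move 1 (U):
4 0 3
5 1 2
7 6 8

After move 2 (D):
4 1 3
5 0 2
7 6 8

After move 3 (L):
4 1 3
0 5 2
7 6 8

After move 4 (L):
4 1 3
0 5 2
7 6 8

After move 5 (L):
4 1 3
0 5 2
7 6 8

After move 6 (R):
4 1 3
5 0 2
7 6 8

After move 7 (D):
4 1 3
5 6 2
7 0 8

After move 8 (L):
4 1 3
5 6 2
0 7 8

After move 9 (R):
4 1 3
5 6 2
7 0 8

After move 10 (R):
4 1 3
5 6 2
7 8 0

After move 11 (U):
4 1 3
5 6 0
7 8 2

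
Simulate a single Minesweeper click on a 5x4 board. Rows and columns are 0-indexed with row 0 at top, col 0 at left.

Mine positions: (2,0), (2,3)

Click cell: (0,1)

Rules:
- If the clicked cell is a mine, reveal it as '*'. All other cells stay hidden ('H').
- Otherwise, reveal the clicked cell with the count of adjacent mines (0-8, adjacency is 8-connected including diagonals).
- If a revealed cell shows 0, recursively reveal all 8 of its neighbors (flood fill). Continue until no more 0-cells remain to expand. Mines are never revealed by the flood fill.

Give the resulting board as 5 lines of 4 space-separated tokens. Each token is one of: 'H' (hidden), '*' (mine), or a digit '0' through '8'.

0 0 0 0
1 1 1 1
H H H H
H H H H
H H H H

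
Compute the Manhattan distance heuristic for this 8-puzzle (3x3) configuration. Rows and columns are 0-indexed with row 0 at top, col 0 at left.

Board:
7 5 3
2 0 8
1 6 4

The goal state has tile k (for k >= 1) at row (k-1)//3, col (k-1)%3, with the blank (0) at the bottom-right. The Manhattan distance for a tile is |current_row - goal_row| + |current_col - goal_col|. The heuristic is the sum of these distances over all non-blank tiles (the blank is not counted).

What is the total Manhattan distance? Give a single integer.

Answer: 14

Derivation:
Tile 7: at (0,0), goal (2,0), distance |0-2|+|0-0| = 2
Tile 5: at (0,1), goal (1,1), distance |0-1|+|1-1| = 1
Tile 3: at (0,2), goal (0,2), distance |0-0|+|2-2| = 0
Tile 2: at (1,0), goal (0,1), distance |1-0|+|0-1| = 2
Tile 8: at (1,2), goal (2,1), distance |1-2|+|2-1| = 2
Tile 1: at (2,0), goal (0,0), distance |2-0|+|0-0| = 2
Tile 6: at (2,1), goal (1,2), distance |2-1|+|1-2| = 2
Tile 4: at (2,2), goal (1,0), distance |2-1|+|2-0| = 3
Sum: 2 + 1 + 0 + 2 + 2 + 2 + 2 + 3 = 14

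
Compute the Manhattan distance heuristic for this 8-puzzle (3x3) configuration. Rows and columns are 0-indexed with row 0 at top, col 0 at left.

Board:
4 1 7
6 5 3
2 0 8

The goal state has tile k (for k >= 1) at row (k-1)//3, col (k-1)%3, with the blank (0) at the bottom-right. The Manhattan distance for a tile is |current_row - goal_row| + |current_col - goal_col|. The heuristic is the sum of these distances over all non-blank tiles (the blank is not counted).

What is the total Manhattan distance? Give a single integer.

Tile 4: at (0,0), goal (1,0), distance |0-1|+|0-0| = 1
Tile 1: at (0,1), goal (0,0), distance |0-0|+|1-0| = 1
Tile 7: at (0,2), goal (2,0), distance |0-2|+|2-0| = 4
Tile 6: at (1,0), goal (1,2), distance |1-1|+|0-2| = 2
Tile 5: at (1,1), goal (1,1), distance |1-1|+|1-1| = 0
Tile 3: at (1,2), goal (0,2), distance |1-0|+|2-2| = 1
Tile 2: at (2,0), goal (0,1), distance |2-0|+|0-1| = 3
Tile 8: at (2,2), goal (2,1), distance |2-2|+|2-1| = 1
Sum: 1 + 1 + 4 + 2 + 0 + 1 + 3 + 1 = 13

Answer: 13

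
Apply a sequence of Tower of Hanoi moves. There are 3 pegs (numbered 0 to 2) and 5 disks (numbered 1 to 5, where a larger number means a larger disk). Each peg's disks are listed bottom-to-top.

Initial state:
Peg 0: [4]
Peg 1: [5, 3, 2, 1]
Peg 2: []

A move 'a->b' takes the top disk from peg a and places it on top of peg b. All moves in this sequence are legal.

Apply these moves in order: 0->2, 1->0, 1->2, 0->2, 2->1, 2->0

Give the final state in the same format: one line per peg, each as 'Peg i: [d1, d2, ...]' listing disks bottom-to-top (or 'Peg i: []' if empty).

After move 1 (0->2):
Peg 0: []
Peg 1: [5, 3, 2, 1]
Peg 2: [4]

After move 2 (1->0):
Peg 0: [1]
Peg 1: [5, 3, 2]
Peg 2: [4]

After move 3 (1->2):
Peg 0: [1]
Peg 1: [5, 3]
Peg 2: [4, 2]

After move 4 (0->2):
Peg 0: []
Peg 1: [5, 3]
Peg 2: [4, 2, 1]

After move 5 (2->1):
Peg 0: []
Peg 1: [5, 3, 1]
Peg 2: [4, 2]

After move 6 (2->0):
Peg 0: [2]
Peg 1: [5, 3, 1]
Peg 2: [4]

Answer: Peg 0: [2]
Peg 1: [5, 3, 1]
Peg 2: [4]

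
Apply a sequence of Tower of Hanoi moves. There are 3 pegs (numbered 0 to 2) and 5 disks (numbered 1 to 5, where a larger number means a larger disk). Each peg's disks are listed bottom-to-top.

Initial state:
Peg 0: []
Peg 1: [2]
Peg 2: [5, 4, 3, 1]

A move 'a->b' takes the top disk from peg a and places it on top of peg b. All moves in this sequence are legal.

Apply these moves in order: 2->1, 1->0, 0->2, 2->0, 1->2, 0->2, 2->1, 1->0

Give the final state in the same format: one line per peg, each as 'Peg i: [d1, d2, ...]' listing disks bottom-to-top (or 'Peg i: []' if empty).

Answer: Peg 0: [1]
Peg 1: []
Peg 2: [5, 4, 3, 2]

Derivation:
After move 1 (2->1):
Peg 0: []
Peg 1: [2, 1]
Peg 2: [5, 4, 3]

After move 2 (1->0):
Peg 0: [1]
Peg 1: [2]
Peg 2: [5, 4, 3]

After move 3 (0->2):
Peg 0: []
Peg 1: [2]
Peg 2: [5, 4, 3, 1]

After move 4 (2->0):
Peg 0: [1]
Peg 1: [2]
Peg 2: [5, 4, 3]

After move 5 (1->2):
Peg 0: [1]
Peg 1: []
Peg 2: [5, 4, 3, 2]

After move 6 (0->2):
Peg 0: []
Peg 1: []
Peg 2: [5, 4, 3, 2, 1]

After move 7 (2->1):
Peg 0: []
Peg 1: [1]
Peg 2: [5, 4, 3, 2]

After move 8 (1->0):
Peg 0: [1]
Peg 1: []
Peg 2: [5, 4, 3, 2]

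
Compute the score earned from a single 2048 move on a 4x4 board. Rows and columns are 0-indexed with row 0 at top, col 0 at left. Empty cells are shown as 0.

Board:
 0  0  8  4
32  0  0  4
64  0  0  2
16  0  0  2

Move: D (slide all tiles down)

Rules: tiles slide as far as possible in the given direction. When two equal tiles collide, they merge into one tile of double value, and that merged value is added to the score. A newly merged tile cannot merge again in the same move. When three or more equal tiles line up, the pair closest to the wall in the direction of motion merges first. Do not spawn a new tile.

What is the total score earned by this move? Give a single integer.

Slide down:
col 0: [0, 32, 64, 16] -> [0, 32, 64, 16]  score +0 (running 0)
col 1: [0, 0, 0, 0] -> [0, 0, 0, 0]  score +0 (running 0)
col 2: [8, 0, 0, 0] -> [0, 0, 0, 8]  score +0 (running 0)
col 3: [4, 4, 2, 2] -> [0, 0, 8, 4]  score +12 (running 12)
Board after move:
 0  0  0  0
32  0  0  0
64  0  0  8
16  0  8  4

Answer: 12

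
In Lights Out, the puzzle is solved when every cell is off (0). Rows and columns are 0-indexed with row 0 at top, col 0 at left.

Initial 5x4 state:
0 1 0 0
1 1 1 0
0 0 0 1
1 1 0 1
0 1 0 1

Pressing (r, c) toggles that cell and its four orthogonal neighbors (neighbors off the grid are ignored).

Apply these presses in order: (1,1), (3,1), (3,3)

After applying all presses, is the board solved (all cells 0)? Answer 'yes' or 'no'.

Answer: yes

Derivation:
After press 1 at (1,1):
0 0 0 0
0 0 0 0
0 1 0 1
1 1 0 1
0 1 0 1

After press 2 at (3,1):
0 0 0 0
0 0 0 0
0 0 0 1
0 0 1 1
0 0 0 1

After press 3 at (3,3):
0 0 0 0
0 0 0 0
0 0 0 0
0 0 0 0
0 0 0 0

Lights still on: 0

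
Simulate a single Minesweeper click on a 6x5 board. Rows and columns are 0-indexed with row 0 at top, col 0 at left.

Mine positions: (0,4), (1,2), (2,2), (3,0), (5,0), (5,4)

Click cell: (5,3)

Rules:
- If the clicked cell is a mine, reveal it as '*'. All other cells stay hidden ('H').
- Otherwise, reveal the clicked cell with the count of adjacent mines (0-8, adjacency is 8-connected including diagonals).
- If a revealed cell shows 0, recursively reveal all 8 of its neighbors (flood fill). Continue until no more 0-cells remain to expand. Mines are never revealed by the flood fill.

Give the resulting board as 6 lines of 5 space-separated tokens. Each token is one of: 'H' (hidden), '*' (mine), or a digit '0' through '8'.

H H H H H
H H H H H
H H H H H
H H H H H
H H H H H
H H H 1 H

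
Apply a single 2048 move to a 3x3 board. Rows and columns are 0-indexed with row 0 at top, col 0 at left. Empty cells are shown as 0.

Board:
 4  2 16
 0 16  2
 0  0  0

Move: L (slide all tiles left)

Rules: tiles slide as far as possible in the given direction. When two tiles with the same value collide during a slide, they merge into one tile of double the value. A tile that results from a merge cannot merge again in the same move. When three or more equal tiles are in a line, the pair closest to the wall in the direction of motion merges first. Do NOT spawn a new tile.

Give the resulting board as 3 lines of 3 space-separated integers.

Answer:  4  2 16
16  2  0
 0  0  0

Derivation:
Slide left:
row 0: [4, 2, 16] -> [4, 2, 16]
row 1: [0, 16, 2] -> [16, 2, 0]
row 2: [0, 0, 0] -> [0, 0, 0]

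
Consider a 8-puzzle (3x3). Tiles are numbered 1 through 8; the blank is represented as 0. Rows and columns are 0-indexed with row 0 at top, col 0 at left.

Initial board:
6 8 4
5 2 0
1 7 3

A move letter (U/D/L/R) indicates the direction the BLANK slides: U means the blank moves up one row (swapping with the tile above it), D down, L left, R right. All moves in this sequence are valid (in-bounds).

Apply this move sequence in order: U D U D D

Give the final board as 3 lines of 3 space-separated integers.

After move 1 (U):
6 8 0
5 2 4
1 7 3

After move 2 (D):
6 8 4
5 2 0
1 7 3

After move 3 (U):
6 8 0
5 2 4
1 7 3

After move 4 (D):
6 8 4
5 2 0
1 7 3

After move 5 (D):
6 8 4
5 2 3
1 7 0

Answer: 6 8 4
5 2 3
1 7 0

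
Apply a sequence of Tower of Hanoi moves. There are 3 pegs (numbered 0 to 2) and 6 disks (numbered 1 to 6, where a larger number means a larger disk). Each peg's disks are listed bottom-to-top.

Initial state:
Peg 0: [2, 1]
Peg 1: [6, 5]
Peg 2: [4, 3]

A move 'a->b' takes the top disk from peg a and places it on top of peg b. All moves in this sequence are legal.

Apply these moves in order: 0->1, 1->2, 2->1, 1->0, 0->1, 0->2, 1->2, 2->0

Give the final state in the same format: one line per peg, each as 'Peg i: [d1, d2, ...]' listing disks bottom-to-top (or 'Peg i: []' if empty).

After move 1 (0->1):
Peg 0: [2]
Peg 1: [6, 5, 1]
Peg 2: [4, 3]

After move 2 (1->2):
Peg 0: [2]
Peg 1: [6, 5]
Peg 2: [4, 3, 1]

After move 3 (2->1):
Peg 0: [2]
Peg 1: [6, 5, 1]
Peg 2: [4, 3]

After move 4 (1->0):
Peg 0: [2, 1]
Peg 1: [6, 5]
Peg 2: [4, 3]

After move 5 (0->1):
Peg 0: [2]
Peg 1: [6, 5, 1]
Peg 2: [4, 3]

After move 6 (0->2):
Peg 0: []
Peg 1: [6, 5, 1]
Peg 2: [4, 3, 2]

After move 7 (1->2):
Peg 0: []
Peg 1: [6, 5]
Peg 2: [4, 3, 2, 1]

After move 8 (2->0):
Peg 0: [1]
Peg 1: [6, 5]
Peg 2: [4, 3, 2]

Answer: Peg 0: [1]
Peg 1: [6, 5]
Peg 2: [4, 3, 2]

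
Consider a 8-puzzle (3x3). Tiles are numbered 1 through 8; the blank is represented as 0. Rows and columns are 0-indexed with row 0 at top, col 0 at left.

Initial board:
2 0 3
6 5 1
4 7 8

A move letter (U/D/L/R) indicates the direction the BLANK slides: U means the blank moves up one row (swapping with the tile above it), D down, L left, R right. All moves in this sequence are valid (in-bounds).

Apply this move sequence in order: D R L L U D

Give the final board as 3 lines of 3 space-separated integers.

Answer: 2 5 3
0 6 1
4 7 8

Derivation:
After move 1 (D):
2 5 3
6 0 1
4 7 8

After move 2 (R):
2 5 3
6 1 0
4 7 8

After move 3 (L):
2 5 3
6 0 1
4 7 8

After move 4 (L):
2 5 3
0 6 1
4 7 8

After move 5 (U):
0 5 3
2 6 1
4 7 8

After move 6 (D):
2 5 3
0 6 1
4 7 8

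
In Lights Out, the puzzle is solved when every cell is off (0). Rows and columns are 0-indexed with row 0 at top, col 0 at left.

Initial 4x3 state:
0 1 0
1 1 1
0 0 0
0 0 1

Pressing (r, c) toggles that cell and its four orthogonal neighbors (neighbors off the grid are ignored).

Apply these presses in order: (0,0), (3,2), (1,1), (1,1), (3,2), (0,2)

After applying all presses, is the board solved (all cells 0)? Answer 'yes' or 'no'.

After press 1 at (0,0):
1 0 0
0 1 1
0 0 0
0 0 1

After press 2 at (3,2):
1 0 0
0 1 1
0 0 1
0 1 0

After press 3 at (1,1):
1 1 0
1 0 0
0 1 1
0 1 0

After press 4 at (1,1):
1 0 0
0 1 1
0 0 1
0 1 0

After press 5 at (3,2):
1 0 0
0 1 1
0 0 0
0 0 1

After press 6 at (0,2):
1 1 1
0 1 0
0 0 0
0 0 1

Lights still on: 5

Answer: no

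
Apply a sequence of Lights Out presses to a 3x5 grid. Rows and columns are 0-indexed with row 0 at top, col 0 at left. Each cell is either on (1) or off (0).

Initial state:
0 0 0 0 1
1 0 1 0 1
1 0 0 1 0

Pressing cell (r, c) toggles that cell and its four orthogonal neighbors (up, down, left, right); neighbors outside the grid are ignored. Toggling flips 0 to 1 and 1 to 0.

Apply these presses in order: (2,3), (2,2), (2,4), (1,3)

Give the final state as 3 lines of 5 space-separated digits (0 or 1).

Answer: 0 0 0 1 1
1 0 1 0 1
1 1 0 1 0

Derivation:
After press 1 at (2,3):
0 0 0 0 1
1 0 1 1 1
1 0 1 0 1

After press 2 at (2,2):
0 0 0 0 1
1 0 0 1 1
1 1 0 1 1

After press 3 at (2,4):
0 0 0 0 1
1 0 0 1 0
1 1 0 0 0

After press 4 at (1,3):
0 0 0 1 1
1 0 1 0 1
1 1 0 1 0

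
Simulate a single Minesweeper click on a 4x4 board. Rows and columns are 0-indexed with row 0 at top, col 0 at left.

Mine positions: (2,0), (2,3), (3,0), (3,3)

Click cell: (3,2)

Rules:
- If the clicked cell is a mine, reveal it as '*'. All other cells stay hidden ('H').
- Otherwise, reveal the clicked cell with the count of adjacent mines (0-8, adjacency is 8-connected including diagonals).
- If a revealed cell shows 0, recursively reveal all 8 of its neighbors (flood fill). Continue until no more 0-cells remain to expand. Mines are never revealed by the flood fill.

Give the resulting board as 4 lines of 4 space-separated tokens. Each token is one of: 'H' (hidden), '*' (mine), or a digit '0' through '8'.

H H H H
H H H H
H H H H
H H 2 H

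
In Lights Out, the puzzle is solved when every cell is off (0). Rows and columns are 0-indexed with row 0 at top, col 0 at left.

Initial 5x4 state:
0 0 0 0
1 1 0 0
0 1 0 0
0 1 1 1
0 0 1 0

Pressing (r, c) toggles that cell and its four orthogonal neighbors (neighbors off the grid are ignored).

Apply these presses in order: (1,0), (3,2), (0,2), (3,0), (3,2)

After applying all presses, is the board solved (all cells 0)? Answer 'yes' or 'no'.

Answer: no

Derivation:
After press 1 at (1,0):
1 0 0 0
0 0 0 0
1 1 0 0
0 1 1 1
0 0 1 0

After press 2 at (3,2):
1 0 0 0
0 0 0 0
1 1 1 0
0 0 0 0
0 0 0 0

After press 3 at (0,2):
1 1 1 1
0 0 1 0
1 1 1 0
0 0 0 0
0 0 0 0

After press 4 at (3,0):
1 1 1 1
0 0 1 0
0 1 1 0
1 1 0 0
1 0 0 0

After press 5 at (3,2):
1 1 1 1
0 0 1 0
0 1 0 0
1 0 1 1
1 0 1 0

Lights still on: 11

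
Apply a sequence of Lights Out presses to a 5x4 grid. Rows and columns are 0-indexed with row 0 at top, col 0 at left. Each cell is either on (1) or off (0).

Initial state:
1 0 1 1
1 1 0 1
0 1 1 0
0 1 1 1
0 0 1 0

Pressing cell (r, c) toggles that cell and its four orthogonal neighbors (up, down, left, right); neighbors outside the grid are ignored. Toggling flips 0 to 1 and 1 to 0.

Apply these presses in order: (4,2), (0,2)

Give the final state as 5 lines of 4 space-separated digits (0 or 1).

After press 1 at (4,2):
1 0 1 1
1 1 0 1
0 1 1 0
0 1 0 1
0 1 0 1

After press 2 at (0,2):
1 1 0 0
1 1 1 1
0 1 1 0
0 1 0 1
0 1 0 1

Answer: 1 1 0 0
1 1 1 1
0 1 1 0
0 1 0 1
0 1 0 1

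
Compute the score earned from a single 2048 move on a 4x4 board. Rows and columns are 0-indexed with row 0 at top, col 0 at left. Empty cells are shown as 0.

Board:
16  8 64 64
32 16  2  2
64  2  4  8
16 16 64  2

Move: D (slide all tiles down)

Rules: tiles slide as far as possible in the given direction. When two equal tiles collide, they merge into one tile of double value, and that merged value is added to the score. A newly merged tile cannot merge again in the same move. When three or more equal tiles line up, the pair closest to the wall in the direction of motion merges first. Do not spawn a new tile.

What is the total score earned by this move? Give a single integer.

Answer: 0

Derivation:
Slide down:
col 0: [16, 32, 64, 16] -> [16, 32, 64, 16]  score +0 (running 0)
col 1: [8, 16, 2, 16] -> [8, 16, 2, 16]  score +0 (running 0)
col 2: [64, 2, 4, 64] -> [64, 2, 4, 64]  score +0 (running 0)
col 3: [64, 2, 8, 2] -> [64, 2, 8, 2]  score +0 (running 0)
Board after move:
16  8 64 64
32 16  2  2
64  2  4  8
16 16 64  2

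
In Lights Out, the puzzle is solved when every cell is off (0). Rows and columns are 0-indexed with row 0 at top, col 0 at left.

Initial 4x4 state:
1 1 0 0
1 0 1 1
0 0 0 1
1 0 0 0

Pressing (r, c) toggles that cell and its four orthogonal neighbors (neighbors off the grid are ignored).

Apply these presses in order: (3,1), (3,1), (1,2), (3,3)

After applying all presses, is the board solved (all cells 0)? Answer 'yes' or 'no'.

After press 1 at (3,1):
1 1 0 0
1 0 1 1
0 1 0 1
0 1 1 0

After press 2 at (3,1):
1 1 0 0
1 0 1 1
0 0 0 1
1 0 0 0

After press 3 at (1,2):
1 1 1 0
1 1 0 0
0 0 1 1
1 0 0 0

After press 4 at (3,3):
1 1 1 0
1 1 0 0
0 0 1 0
1 0 1 1

Lights still on: 9

Answer: no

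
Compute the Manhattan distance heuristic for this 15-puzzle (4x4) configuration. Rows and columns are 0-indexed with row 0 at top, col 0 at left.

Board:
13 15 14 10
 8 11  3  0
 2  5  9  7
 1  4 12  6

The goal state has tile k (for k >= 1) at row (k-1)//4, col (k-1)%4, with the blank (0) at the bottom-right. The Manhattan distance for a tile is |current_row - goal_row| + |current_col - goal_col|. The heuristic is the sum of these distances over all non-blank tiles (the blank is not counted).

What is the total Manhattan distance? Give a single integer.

Answer: 44

Derivation:
Tile 13: at (0,0), goal (3,0), distance |0-3|+|0-0| = 3
Tile 15: at (0,1), goal (3,2), distance |0-3|+|1-2| = 4
Tile 14: at (0,2), goal (3,1), distance |0-3|+|2-1| = 4
Tile 10: at (0,3), goal (2,1), distance |0-2|+|3-1| = 4
Tile 8: at (1,0), goal (1,3), distance |1-1|+|0-3| = 3
Tile 11: at (1,1), goal (2,2), distance |1-2|+|1-2| = 2
Tile 3: at (1,2), goal (0,2), distance |1-0|+|2-2| = 1
Tile 2: at (2,0), goal (0,1), distance |2-0|+|0-1| = 3
Tile 5: at (2,1), goal (1,0), distance |2-1|+|1-0| = 2
Tile 9: at (2,2), goal (2,0), distance |2-2|+|2-0| = 2
Tile 7: at (2,3), goal (1,2), distance |2-1|+|3-2| = 2
Tile 1: at (3,0), goal (0,0), distance |3-0|+|0-0| = 3
Tile 4: at (3,1), goal (0,3), distance |3-0|+|1-3| = 5
Tile 12: at (3,2), goal (2,3), distance |3-2|+|2-3| = 2
Tile 6: at (3,3), goal (1,1), distance |3-1|+|3-1| = 4
Sum: 3 + 4 + 4 + 4 + 3 + 2 + 1 + 3 + 2 + 2 + 2 + 3 + 5 + 2 + 4 = 44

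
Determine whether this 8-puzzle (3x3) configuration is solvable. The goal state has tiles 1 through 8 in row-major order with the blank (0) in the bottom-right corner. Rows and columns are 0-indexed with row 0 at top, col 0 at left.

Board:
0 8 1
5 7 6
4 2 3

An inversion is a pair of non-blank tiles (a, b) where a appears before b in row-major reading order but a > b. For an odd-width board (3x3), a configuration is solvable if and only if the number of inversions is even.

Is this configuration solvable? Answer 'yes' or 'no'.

Answer: no

Derivation:
Inversions (pairs i<j in row-major order where tile[i] > tile[j] > 0): 19
19 is odd, so the puzzle is not solvable.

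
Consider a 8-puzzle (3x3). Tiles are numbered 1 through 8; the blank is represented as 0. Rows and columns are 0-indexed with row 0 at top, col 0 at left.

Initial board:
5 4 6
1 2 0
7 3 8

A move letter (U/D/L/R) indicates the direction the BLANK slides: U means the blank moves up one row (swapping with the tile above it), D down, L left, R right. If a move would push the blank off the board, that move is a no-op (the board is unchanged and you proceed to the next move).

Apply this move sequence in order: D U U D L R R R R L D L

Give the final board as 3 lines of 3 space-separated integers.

Answer: 5 4 6
1 3 2
0 7 8

Derivation:
After move 1 (D):
5 4 6
1 2 8
7 3 0

After move 2 (U):
5 4 6
1 2 0
7 3 8

After move 3 (U):
5 4 0
1 2 6
7 3 8

After move 4 (D):
5 4 6
1 2 0
7 3 8

After move 5 (L):
5 4 6
1 0 2
7 3 8

After move 6 (R):
5 4 6
1 2 0
7 3 8

After move 7 (R):
5 4 6
1 2 0
7 3 8

After move 8 (R):
5 4 6
1 2 0
7 3 8

After move 9 (R):
5 4 6
1 2 0
7 3 8

After move 10 (L):
5 4 6
1 0 2
7 3 8

After move 11 (D):
5 4 6
1 3 2
7 0 8

After move 12 (L):
5 4 6
1 3 2
0 7 8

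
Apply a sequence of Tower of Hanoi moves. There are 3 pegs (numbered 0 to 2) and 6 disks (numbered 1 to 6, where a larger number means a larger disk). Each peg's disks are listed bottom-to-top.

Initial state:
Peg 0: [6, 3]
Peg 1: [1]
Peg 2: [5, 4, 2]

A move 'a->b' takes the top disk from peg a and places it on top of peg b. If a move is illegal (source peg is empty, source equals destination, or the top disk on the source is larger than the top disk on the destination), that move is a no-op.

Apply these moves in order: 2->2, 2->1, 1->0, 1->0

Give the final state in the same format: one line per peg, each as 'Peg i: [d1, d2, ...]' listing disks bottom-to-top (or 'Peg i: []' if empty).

After move 1 (2->2):
Peg 0: [6, 3]
Peg 1: [1]
Peg 2: [5, 4, 2]

After move 2 (2->1):
Peg 0: [6, 3]
Peg 1: [1]
Peg 2: [5, 4, 2]

After move 3 (1->0):
Peg 0: [6, 3, 1]
Peg 1: []
Peg 2: [5, 4, 2]

After move 4 (1->0):
Peg 0: [6, 3, 1]
Peg 1: []
Peg 2: [5, 4, 2]

Answer: Peg 0: [6, 3, 1]
Peg 1: []
Peg 2: [5, 4, 2]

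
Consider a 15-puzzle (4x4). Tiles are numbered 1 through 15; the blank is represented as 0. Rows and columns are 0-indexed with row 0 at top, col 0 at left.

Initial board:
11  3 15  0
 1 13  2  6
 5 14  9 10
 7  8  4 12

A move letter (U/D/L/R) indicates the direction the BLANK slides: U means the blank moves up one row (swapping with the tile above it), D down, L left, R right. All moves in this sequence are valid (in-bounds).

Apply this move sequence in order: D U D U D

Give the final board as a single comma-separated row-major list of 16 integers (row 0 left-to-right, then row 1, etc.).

After move 1 (D):
11  3 15  6
 1 13  2  0
 5 14  9 10
 7  8  4 12

After move 2 (U):
11  3 15  0
 1 13  2  6
 5 14  9 10
 7  8  4 12

After move 3 (D):
11  3 15  6
 1 13  2  0
 5 14  9 10
 7  8  4 12

After move 4 (U):
11  3 15  0
 1 13  2  6
 5 14  9 10
 7  8  4 12

After move 5 (D):
11  3 15  6
 1 13  2  0
 5 14  9 10
 7  8  4 12

Answer: 11, 3, 15, 6, 1, 13, 2, 0, 5, 14, 9, 10, 7, 8, 4, 12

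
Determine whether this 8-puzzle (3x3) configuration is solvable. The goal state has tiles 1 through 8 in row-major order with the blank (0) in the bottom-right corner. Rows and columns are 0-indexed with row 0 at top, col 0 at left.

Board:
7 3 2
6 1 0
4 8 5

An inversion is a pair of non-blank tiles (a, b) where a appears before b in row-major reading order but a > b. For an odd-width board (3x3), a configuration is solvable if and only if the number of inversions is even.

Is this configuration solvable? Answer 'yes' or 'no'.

Answer: no

Derivation:
Inversions (pairs i<j in row-major order where tile[i] > tile[j] > 0): 13
13 is odd, so the puzzle is not solvable.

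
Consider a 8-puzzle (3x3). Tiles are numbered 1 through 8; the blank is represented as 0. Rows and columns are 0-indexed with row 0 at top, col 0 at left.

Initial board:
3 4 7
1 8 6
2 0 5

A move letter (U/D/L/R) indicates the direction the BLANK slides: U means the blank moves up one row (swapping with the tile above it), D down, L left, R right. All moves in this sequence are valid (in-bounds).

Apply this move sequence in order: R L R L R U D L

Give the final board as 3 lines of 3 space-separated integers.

After move 1 (R):
3 4 7
1 8 6
2 5 0

After move 2 (L):
3 4 7
1 8 6
2 0 5

After move 3 (R):
3 4 7
1 8 6
2 5 0

After move 4 (L):
3 4 7
1 8 6
2 0 5

After move 5 (R):
3 4 7
1 8 6
2 5 0

After move 6 (U):
3 4 7
1 8 0
2 5 6

After move 7 (D):
3 4 7
1 8 6
2 5 0

After move 8 (L):
3 4 7
1 8 6
2 0 5

Answer: 3 4 7
1 8 6
2 0 5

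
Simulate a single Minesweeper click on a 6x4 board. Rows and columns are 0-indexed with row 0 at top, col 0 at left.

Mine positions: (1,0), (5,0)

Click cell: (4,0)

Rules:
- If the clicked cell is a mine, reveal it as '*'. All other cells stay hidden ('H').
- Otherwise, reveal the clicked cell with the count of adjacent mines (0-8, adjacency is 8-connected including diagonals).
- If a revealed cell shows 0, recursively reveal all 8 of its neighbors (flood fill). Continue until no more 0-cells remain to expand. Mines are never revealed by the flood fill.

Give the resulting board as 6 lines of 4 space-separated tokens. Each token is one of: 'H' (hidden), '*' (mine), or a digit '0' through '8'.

H H H H
H H H H
H H H H
H H H H
1 H H H
H H H H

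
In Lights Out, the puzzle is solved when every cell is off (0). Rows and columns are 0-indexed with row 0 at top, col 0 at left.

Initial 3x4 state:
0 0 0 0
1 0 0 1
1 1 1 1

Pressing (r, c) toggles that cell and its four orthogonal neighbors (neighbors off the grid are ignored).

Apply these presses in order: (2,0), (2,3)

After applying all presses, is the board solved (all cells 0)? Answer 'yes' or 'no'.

Answer: yes

Derivation:
After press 1 at (2,0):
0 0 0 0
0 0 0 1
0 0 1 1

After press 2 at (2,3):
0 0 0 0
0 0 0 0
0 0 0 0

Lights still on: 0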